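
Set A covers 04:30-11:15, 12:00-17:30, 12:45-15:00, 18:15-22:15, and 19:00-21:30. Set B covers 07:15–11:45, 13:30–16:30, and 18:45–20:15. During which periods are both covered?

Merge the first list: 04:30–11:15, 12:00–17:30, 18:15–22:15.
04:30–11:15 meets the second set on 07:15–11:15.
12:00–17:30 meets the second set on 13:30–16:30.
18:15–22:15 meets the second set on 18:45–20:15.

07:15–11:15, 13:30–16:30, 18:45–20:15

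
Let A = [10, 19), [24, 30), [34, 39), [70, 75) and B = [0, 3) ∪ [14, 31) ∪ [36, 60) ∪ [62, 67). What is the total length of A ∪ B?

60

A ∪ B = [0, 3), [10, 31), [34, 60), [62, 67), [70, 75).
Total: 3 + 21 + 26 + 5 + 5 = 60.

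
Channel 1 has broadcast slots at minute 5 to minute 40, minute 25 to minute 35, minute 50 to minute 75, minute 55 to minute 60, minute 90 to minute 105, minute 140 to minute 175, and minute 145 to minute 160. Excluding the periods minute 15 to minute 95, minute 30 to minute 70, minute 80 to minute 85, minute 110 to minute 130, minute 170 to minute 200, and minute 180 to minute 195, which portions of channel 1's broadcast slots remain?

Merge the first list: minute 5 to minute 40, minute 50 to minute 75, minute 90 to minute 105, minute 140 to minute 175.
Merge the second list: minute 15 to minute 95, minute 110 to minute 130, minute 170 to minute 200.
minute 5 to minute 40 minus B → minute 5 to minute 15.
minute 50 to minute 75: fully covered by B → removed.
minute 90 to minute 105 minus B → minute 95 to minute 105.
minute 140 to minute 175 minus B → minute 140 to minute 170.

minute 5 to minute 15, minute 95 to minute 105, minute 140 to minute 170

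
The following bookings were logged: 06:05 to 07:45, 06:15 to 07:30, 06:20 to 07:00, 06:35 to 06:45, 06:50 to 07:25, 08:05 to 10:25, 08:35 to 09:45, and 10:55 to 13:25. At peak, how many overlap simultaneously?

At 06:35, 4 of the intervals are simultaneously active.
No point has more.

4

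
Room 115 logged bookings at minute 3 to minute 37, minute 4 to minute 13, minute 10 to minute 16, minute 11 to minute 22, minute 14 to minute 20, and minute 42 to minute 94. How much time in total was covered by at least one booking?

86 minutes

Merged: minute 3 to minute 37, minute 42 to minute 94.
Lengths: 34 minutes + 52 minutes = 86 minutes.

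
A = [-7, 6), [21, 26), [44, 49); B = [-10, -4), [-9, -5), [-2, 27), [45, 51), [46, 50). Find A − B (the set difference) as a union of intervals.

[-4, -2) ∪ [44, 45)

B, merged: [-10, -4), [-2, 27), [45, 51).
[-7, 6) with B removed leaves [-4, -2).
[21, 26) lies entirely inside B → drops out.
[44, 49) with B removed leaves [44, 45).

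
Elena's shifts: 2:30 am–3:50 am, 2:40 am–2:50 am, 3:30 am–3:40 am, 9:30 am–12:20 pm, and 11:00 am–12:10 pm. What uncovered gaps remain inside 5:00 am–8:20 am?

5:00 am-8:20 am

The merged coverage is 2:30 am-3:50 am, 9:30 am-12:20 pm.
Gaps within 5:00 am-8:20 am: 5:00 am-8:20 am.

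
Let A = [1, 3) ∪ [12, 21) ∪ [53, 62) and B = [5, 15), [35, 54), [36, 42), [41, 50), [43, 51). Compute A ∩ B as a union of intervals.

[12, 15) ∪ [53, 54)

B, merged: [5, 15), [35, 54).
[1, 3) meets no B interval.
[12, 21) ∩ B → [12, 15).
[53, 62) ∩ B → [53, 54).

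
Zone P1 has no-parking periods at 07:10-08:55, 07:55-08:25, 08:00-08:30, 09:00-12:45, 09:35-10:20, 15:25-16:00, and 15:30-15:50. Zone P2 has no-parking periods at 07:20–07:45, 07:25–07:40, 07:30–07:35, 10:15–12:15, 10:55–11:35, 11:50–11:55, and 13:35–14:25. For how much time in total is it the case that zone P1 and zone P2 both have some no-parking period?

Merge the first list: 07:10–08:55, 09:00–12:45, 15:25–16:00.
Merge the second list: 07:20–07:45, 10:15–12:15, 13:35–14:25.
A ∩ B = 07:20–07:45, 10:15–12:15.
Total: 25 min + 2 h = 2 h 25 min.

2 h 25 min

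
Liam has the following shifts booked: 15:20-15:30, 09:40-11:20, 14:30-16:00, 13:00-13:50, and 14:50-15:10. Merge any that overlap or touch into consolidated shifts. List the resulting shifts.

09:40-11:20, 13:00-13:50, 14:30-16:00

Sort by start: 09:40-11:20, 13:00-13:50, 14:30-16:00, 14:50-15:10, 15:20-15:30.
13:00-13:50 is disjoint → start new block.
14:30-16:00 is disjoint → start new block.
14:50-15:10 overlaps/touches 14:30-16:00 → extend to 14:30-16:00.
15:20-15:30 overlaps/touches 14:30-16:00 → extend to 14:30-16:00.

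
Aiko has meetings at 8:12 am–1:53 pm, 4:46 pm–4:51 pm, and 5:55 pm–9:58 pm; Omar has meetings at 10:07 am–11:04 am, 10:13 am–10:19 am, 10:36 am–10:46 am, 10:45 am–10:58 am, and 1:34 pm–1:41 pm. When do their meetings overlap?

10:07 am–11:04 am, 1:34 pm–1:41 pm

Merge the second list: 10:07 am–11:04 am, 1:34 pm–1:41 pm.
8:12 am–1:53 pm ∩ B → 10:07 am–11:04 am, 1:34 pm–1:41 pm.
4:46 pm–4:51 pm meets no B interval.
5:55 pm–9:58 pm meets no B interval.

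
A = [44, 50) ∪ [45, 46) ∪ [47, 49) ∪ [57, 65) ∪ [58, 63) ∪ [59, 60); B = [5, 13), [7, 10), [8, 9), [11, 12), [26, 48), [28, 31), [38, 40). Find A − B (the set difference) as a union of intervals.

Merge the first list: [44, 50), [57, 65).
Merge the second list: [5, 13), [26, 48).
[44, 50) \ B = [48, 50).
[57, 65): nothing removed.

[48, 50) ∪ [57, 65)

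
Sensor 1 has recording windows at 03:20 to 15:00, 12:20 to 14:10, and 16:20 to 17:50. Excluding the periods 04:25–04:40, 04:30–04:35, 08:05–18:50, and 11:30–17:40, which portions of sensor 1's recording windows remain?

03:20–04:25, 04:40–08:05

A, merged: 03:20–15:00, 16:20–17:50.
B, merged: 04:25–04:40, 08:05–18:50.
03:20–15:00 \ B = 03:20–04:25, 04:40–08:05.
16:20–17:50: entirely removed.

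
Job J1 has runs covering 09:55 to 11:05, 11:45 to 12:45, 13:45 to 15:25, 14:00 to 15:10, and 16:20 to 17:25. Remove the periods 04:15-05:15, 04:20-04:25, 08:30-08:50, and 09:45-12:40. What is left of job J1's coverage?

12:40–12:45, 13:45–15:25, 16:20–17:25

Merge the first list: 09:55–11:05, 11:45–12:45, 13:45–15:25, 16:20–17:25.
Merge the second list: 04:15–05:15, 08:30–08:50, 09:45–12:40.
09:55–11:05 lies entirely inside B → drops out.
11:45–12:45 with B removed leaves 12:40–12:45.
13:45–15:25 is untouched.
16:20–17:25 is untouched.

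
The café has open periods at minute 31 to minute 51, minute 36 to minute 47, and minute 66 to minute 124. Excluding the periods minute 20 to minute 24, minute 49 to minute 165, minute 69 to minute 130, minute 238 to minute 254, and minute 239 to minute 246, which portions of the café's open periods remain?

A, merged: minute 31 to minute 51, minute 66 to minute 124.
B, merged: minute 20 to minute 24, minute 49 to minute 165, minute 238 to minute 254.
minute 31 to minute 51 \ B = minute 31 to minute 49.
minute 66 to minute 124: entirely removed.

minute 31 to minute 49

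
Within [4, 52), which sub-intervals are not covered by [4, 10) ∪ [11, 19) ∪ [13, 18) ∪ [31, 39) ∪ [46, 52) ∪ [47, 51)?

[10, 11) ∪ [19, 31) ∪ [39, 46)

Covered (merged): [4, 10), [11, 19), [31, 39), [46, 52).
Uncovered inside [4, 52): [10, 11), [19, 31), [39, 46).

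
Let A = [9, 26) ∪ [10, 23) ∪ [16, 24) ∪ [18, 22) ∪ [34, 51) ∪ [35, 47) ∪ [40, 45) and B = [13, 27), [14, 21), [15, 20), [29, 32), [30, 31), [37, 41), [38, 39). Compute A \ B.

[9, 13) ∪ [34, 37) ∪ [41, 51)

Merge the first list: [9, 26), [34, 51).
Merge the second list: [13, 27), [29, 32), [37, 41).
[9, 26) minus B → [9, 13).
[34, 51) minus B → [34, 37), [41, 51).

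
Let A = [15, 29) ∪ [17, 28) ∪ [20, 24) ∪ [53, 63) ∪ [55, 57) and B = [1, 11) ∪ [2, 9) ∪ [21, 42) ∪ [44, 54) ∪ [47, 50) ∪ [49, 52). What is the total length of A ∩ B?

A, merged: [15, 29), [53, 63).
B, merged: [1, 11), [21, 42), [44, 54).
A ∩ B = [21, 29), [53, 54).
Total: 8 + 1 = 9.

9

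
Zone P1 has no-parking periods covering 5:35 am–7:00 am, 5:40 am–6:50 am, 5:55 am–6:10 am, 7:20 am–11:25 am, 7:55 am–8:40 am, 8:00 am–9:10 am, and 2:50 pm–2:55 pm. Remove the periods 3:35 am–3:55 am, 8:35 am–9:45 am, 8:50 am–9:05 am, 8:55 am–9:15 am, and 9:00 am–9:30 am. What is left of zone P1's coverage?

5:35 am–7:00 am, 7:20 am–8:35 am, 9:45 am–11:25 am, 2:50 pm–2:55 pm

A, merged: 5:35 am–7:00 am, 7:20 am–11:25 am, 2:50 pm–2:55 pm.
B, merged: 3:35 am–3:55 am, 8:35 am–9:45 am.
5:35 am–7:00 am: nothing removed.
7:20 am–11:25 am \ B = 7:20 am–8:35 am, 9:45 am–11:25 am.
2:50 pm–2:55 pm: nothing removed.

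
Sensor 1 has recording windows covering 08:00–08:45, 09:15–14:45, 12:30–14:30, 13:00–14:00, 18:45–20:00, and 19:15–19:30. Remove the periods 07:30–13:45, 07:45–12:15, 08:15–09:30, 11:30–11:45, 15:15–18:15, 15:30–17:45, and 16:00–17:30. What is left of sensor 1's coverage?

First set merges to 08:00-08:45, 09:15-14:45, 18:45-20:00.
Second set merges to 07:30-13:45, 15:15-18:15.
08:00-08:45 lies entirely inside B → drops out.
09:15-14:45 with B removed leaves 13:45-14:45.
18:45-20:00 is untouched.

13:45-14:45, 18:45-20:00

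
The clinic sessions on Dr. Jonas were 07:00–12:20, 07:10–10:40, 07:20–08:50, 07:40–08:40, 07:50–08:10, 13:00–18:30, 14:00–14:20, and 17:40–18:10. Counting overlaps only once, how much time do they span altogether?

10 h 50 min

Merged: 07:00–12:20, 13:00–18:30.
Lengths: 5 h 20 min + 5 h 30 min = 10 h 50 min.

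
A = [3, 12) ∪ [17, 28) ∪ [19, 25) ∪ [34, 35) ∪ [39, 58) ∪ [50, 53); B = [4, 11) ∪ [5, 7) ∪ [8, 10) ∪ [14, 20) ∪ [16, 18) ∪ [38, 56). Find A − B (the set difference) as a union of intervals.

A, merged: [3, 12), [17, 28), [34, 35), [39, 58).
B, merged: [4, 11), [14, 20), [38, 56).
[3, 12) \ B = [3, 4), [11, 12).
[17, 28) \ B = [20, 28).
[34, 35): nothing removed.
[39, 58) \ B = [56, 58).

[3, 4) ∪ [11, 12) ∪ [20, 28) ∪ [34, 35) ∪ [56, 58)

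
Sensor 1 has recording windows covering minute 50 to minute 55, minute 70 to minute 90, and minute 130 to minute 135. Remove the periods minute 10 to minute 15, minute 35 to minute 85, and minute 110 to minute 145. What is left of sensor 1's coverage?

minute 85 to minute 90

minute 50 to minute 55: fully covered by B → removed.
minute 70 to minute 90 minus B → minute 85 to minute 90.
minute 130 to minute 135: fully covered by B → removed.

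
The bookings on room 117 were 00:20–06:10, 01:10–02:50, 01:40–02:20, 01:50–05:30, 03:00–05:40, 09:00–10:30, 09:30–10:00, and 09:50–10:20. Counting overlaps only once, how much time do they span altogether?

7 h 20 min

Merged: 00:20–06:10, 09:00–10:30.
Lengths: 5 h 50 min + 1 h 30 min = 7 h 20 min.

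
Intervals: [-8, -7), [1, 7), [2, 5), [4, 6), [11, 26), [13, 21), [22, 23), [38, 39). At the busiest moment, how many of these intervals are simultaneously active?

Sweep endpoints in order; track running count of active intervals.
Peak of 3 reached at 4.

3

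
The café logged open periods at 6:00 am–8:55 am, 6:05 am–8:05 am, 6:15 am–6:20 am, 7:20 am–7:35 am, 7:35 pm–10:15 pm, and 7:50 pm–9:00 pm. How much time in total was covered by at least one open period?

Merged: 6:00 am–8:55 am, 7:35 pm–10:15 pm.
Lengths: 2 h 55 min + 2 h 40 min = 5 h 35 min.

5 h 35 min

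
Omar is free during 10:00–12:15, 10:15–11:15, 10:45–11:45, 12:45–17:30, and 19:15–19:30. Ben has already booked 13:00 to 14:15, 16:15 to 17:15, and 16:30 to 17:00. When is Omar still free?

Merge the first list: 10:00–12:15, 12:45–17:30, 19:15–19:30.
Merge the second list: 13:00–14:15, 16:15–17:15.
10:00–12:15: no B overlap → unchanged.
12:45–17:30 minus B → 12:45–13:00, 14:15–16:15, 17:15–17:30.
19:15–19:30: no B overlap → unchanged.

10:00–12:15, 12:45–13:00, 14:15–16:15, 17:15–17:30, 19:15–19:30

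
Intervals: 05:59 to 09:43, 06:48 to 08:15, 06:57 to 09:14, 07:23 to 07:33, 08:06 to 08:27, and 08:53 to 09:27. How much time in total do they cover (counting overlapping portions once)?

Merged: 05:59-09:43.
Length: 3 h 44 min.

3 h 44 min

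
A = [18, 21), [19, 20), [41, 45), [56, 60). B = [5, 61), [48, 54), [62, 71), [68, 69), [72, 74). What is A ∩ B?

Merge the first list: [18, 21), [41, 45), [56, 60).
Merge the second list: [5, 61), [62, 71), [72, 74).
[18, 21) overlaps B on [18, 21).
[41, 45) overlaps B on [41, 45).
[56, 60) overlaps B on [56, 60).

[18, 21) ∪ [41, 45) ∪ [56, 60)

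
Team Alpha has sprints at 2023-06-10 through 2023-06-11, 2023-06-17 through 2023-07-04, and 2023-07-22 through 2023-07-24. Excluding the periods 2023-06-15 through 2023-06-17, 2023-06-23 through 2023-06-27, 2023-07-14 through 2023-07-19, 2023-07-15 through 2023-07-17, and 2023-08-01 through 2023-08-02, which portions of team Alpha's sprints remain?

B, merged: 2023-06-15 through 2023-06-17, 2023-06-23 through 2023-06-27, 2023-07-14 through 2023-07-19, 2023-08-01 through 2023-08-02.
2023-06-10 through 2023-06-11 is untouched.
2023-06-17 through 2023-07-04 with B removed leaves 2023-06-18 through 2023-06-22, 2023-06-28 through 2023-07-04.
2023-07-22 through 2023-07-24 is untouched.

2023-06-10 through 2023-06-11, 2023-06-18 through 2023-06-22, 2023-06-28 through 2023-07-04, 2023-07-22 through 2023-07-24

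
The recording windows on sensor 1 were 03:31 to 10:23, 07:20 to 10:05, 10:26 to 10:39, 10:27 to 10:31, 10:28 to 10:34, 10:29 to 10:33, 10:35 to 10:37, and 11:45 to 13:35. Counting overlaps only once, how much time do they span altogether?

Merged: 03:31–10:23, 10:26–10:39, 11:45–13:35.
Lengths: 6 h 52 min + 13 min + 1 h 50 min = 8 h 55 min.

8 h 55 min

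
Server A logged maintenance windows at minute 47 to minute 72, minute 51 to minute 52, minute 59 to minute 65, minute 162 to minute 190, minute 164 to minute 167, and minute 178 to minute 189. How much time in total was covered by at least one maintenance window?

Merged: minute 47 to minute 72, minute 162 to minute 190.
Lengths: 25 minutes + 28 minutes = 53 minutes.

53 minutes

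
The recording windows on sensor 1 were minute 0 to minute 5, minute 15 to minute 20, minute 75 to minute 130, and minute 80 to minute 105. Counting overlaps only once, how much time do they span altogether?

Merged: minute 0 to minute 5, minute 15 to minute 20, minute 75 to minute 130.
Lengths: 5 minutes + 5 minutes + 55 minutes = 65 minutes.

65 minutes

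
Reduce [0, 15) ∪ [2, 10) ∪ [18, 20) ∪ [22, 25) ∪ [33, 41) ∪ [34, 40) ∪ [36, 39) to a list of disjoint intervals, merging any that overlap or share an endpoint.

[0, 15) ∪ [18, 20) ∪ [22, 25) ∪ [33, 41)

[2, 10) overlaps/touches [0, 15) → extend to [0, 15).
[18, 20) is disjoint → start new block.
[22, 25) is disjoint → start new block.
[33, 41) is disjoint → start new block.
[34, 40) overlaps/touches [33, 41) → extend to [33, 41).
[36, 39) overlaps/touches [33, 41) → extend to [33, 41).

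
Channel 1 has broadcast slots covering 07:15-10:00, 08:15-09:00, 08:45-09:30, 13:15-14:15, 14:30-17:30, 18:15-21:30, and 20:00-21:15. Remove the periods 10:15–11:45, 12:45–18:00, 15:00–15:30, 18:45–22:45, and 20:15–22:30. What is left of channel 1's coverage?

Merge the first list: 07:15–10:00, 13:15–14:15, 14:30–17:30, 18:15–21:30.
Merge the second list: 10:15–11:45, 12:45–18:00, 18:45–22:45.
07:15–10:00 is untouched.
13:15–14:15 lies entirely inside B → drops out.
14:30–17:30 lies entirely inside B → drops out.
18:15–21:30 with B removed leaves 18:15–18:45.

07:15–10:00, 18:15–18:45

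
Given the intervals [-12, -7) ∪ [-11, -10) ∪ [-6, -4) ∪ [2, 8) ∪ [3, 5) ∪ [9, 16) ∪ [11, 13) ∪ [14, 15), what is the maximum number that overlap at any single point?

2

Sweep endpoints in order; track running count of active intervals.
Peak of 2 reached at -11.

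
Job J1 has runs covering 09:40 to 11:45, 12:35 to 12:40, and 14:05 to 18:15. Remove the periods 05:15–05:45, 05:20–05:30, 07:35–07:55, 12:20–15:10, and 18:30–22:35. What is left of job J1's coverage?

Second set merges to 05:15-05:45, 07:35-07:55, 12:20-15:10, 18:30-22:35.
09:40-11:45: no B overlap → unchanged.
12:35-12:40: fully covered by B → removed.
14:05-18:15 minus B → 15:10-18:15.

09:40-11:45, 15:10-18:15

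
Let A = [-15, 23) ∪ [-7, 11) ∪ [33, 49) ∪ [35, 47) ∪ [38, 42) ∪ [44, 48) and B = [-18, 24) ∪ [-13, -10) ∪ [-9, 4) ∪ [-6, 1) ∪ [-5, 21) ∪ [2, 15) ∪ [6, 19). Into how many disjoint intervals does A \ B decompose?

1

A, merged: [-15, 23), [33, 49).
B, merged: [-18, 24).
A \ B = [33, 49).
That is 1 disjoint piece.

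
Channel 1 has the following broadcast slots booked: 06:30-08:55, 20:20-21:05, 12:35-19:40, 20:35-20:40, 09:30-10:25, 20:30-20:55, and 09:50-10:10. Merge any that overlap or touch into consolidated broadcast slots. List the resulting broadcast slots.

Sort by start: 06:30–08:55, 09:30–10:25, 09:50–10:10, 12:35–19:40, 20:20–21:05, 20:30–20:55, 20:35–20:40.
09:30–10:25 is disjoint → start new block.
09:50–10:10 overlaps/touches 09:30–10:25 → extend to 09:30–10:25.
12:35–19:40 is disjoint → start new block.
20:20–21:05 is disjoint → start new block.
20:30–20:55 overlaps/touches 20:20–21:05 → extend to 20:20–21:05.
20:35–20:40 overlaps/touches 20:20–21:05 → extend to 20:20–21:05.

06:30–08:55, 09:30–10:25, 12:35–19:40, 20:20–21:05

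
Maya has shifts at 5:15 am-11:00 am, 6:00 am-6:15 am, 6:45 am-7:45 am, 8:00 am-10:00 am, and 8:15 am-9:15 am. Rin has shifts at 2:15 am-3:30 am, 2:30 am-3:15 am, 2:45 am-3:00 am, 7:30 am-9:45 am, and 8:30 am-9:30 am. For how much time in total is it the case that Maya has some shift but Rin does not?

3 h 30 min

A, merged: 5:15 am–11:00 am.
B, merged: 2:15 am–3:30 am, 7:30 am–9:45 am.
A \ B = 5:15 am–7:30 am, 9:45 am–11:00 am.
Total: 2 h 15 min + 1 h 15 min = 3 h 30 min.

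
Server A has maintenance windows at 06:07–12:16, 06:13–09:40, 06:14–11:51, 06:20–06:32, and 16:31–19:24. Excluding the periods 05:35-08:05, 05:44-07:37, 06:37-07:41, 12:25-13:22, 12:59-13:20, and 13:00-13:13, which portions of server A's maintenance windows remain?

A, merged: 06:07–12:16, 16:31–19:24.
B, merged: 05:35–08:05, 12:25–13:22.
06:07–12:16 \ B = 08:05–12:16.
16:31–19:24: nothing removed.

08:05–12:16, 16:31–19:24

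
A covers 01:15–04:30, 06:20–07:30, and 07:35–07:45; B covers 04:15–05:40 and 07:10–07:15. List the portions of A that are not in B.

01:15–04:30 minus B → 01:15–04:15.
06:20–07:30 minus B → 06:20–07:10, 07:15–07:30.
07:35–07:45: no B overlap → unchanged.

01:15–04:15, 06:20–07:10, 07:15–07:30, 07:35–07:45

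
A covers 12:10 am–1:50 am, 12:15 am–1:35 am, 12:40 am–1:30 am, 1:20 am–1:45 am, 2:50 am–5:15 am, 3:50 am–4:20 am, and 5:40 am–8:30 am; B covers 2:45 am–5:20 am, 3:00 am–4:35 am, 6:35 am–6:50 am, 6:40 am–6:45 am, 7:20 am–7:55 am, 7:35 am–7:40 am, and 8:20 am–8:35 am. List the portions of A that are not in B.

12:10 am–1:50 am, 5:40 am–6:35 am, 6:50 am–7:20 am, 7:55 am–8:20 am

A, merged: 12:10 am–1:50 am, 2:50 am–5:15 am, 5:40 am–8:30 am.
B, merged: 2:45 am–5:20 am, 6:35 am–6:50 am, 7:20 am–7:55 am, 8:20 am–8:35 am.
12:10 am–1:50 am: no B overlap → unchanged.
2:50 am–5:15 am: fully covered by B → removed.
5:40 am–8:30 am minus B → 5:40 am–6:35 am, 6:50 am–7:20 am, 7:55 am–8:20 am.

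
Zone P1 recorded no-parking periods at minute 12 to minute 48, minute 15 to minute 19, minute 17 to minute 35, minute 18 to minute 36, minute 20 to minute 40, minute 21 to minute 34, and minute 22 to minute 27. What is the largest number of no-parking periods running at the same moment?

6

Sweep endpoints in order; track running count of active intervals.
Peak of 6 reached at minute 22.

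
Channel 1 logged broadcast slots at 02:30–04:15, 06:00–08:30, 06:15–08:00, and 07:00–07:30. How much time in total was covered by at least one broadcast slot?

Merged: 02:30–04:15, 06:00–08:30.
Lengths: 1 h 45 min + 2 h 30 min = 4 h 15 min.

4 h 15 min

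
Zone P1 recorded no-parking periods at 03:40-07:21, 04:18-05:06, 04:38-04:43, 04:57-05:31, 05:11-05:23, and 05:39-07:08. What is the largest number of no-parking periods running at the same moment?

Walk the sorted start/end points keeping a running depth.
The depth first hits 3 at 04:38.

3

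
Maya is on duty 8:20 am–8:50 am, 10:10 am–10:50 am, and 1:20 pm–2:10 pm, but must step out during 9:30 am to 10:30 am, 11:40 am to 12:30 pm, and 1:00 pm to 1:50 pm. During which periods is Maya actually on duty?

8:20 am-8:50 am, 10:30 am-10:50 am, 1:50 pm-2:10 pm

8:20 am-8:50 am is untouched.
10:10 am-10:50 am with B removed leaves 10:30 am-10:50 am.
1:20 pm-2:10 pm with B removed leaves 1:50 pm-2:10 pm.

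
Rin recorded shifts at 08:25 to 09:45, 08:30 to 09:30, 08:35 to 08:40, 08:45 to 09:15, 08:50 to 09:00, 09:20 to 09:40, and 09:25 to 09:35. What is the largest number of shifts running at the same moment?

Walk the sorted start/end points keeping a running depth.
The depth first hits 4 at 08:50.

4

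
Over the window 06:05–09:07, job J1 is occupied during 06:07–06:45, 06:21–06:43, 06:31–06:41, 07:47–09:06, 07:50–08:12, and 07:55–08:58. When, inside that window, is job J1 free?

06:05–06:07, 06:45–07:47, 09:06–09:07

The merged coverage is 06:07–06:45, 07:47–09:06.
Complement within 06:05–09:07: 06:05–06:07, 06:45–07:47, 09:06–09:07.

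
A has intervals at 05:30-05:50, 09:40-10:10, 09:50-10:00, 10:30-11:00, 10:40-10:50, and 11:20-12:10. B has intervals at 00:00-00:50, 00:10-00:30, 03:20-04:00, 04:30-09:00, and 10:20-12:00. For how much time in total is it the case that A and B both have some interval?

1 h 30 min

Merge the first list: 05:30–05:50, 09:40–10:10, 10:30–11:00, 11:20–12:10.
Merge the second list: 00:00–00:50, 03:20–04:00, 04:30–09:00, 10:20–12:00.
A ∩ B = 05:30–05:50, 10:30–11:00, 11:20–12:00.
Total: 20 min + 30 min + 40 min = 1 h 30 min.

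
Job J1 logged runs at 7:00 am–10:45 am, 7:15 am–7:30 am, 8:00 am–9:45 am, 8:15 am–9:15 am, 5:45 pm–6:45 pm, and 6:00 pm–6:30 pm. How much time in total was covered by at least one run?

Merged: 7:00 am-10:45 am, 5:45 pm-6:45 pm.
Lengths: 3 h 45 min + 1 h = 4 h 45 min.

4 h 45 min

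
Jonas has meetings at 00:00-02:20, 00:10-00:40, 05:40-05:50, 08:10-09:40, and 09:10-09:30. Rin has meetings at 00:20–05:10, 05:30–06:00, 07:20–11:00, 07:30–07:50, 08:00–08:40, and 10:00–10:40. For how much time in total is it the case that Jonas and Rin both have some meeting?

Merge the first list: 00:00-02:20, 05:40-05:50, 08:10-09:40.
Merge the second list: 00:20-05:10, 05:30-06:00, 07:20-11:00.
A ∩ B = 00:20-02:20, 05:40-05:50, 08:10-09:40.
Total: 2 h + 10 min + 1 h 30 min = 3 h 40 min.

3 h 40 min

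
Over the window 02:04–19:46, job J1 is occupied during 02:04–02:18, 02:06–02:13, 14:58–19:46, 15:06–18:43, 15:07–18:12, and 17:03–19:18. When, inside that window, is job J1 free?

02:18–14:58

After merging, the occupied span is 02:04–02:18, 14:58–19:46.
Gaps within 02:04–19:46: 02:18–14:58.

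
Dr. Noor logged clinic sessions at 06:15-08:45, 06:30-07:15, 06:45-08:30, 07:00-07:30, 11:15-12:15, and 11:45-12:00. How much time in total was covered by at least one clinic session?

3 h 30 min

Merged: 06:15–08:45, 11:15–12:15.
Lengths: 2 h 30 min + 1 h = 3 h 30 min.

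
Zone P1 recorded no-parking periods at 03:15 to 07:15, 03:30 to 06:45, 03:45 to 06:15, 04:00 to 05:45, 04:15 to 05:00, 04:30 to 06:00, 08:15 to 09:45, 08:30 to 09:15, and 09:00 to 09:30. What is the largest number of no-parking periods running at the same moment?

6

Walk the sorted start/end points keeping a running depth.
The depth first hits 6 at 04:30.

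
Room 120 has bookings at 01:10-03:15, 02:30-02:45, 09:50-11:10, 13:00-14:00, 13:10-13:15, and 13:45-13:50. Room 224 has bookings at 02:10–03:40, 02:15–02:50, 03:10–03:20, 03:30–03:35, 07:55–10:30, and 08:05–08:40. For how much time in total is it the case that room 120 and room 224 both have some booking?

1 h 45 min

First set merges to 01:10-03:15, 09:50-11:10, 13:00-14:00.
Second set merges to 02:10-03:40, 07:55-10:30.
A ∩ B = 02:10-03:15, 09:50-10:30.
Total: 1 h 5 min + 40 min = 1 h 45 min.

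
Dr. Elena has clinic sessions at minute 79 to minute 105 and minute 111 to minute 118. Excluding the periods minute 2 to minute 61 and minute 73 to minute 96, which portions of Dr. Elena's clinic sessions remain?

minute 79 to minute 105 \ B = minute 96 to minute 105.
minute 111 to minute 118: nothing removed.

minute 96 to minute 105, minute 111 to minute 118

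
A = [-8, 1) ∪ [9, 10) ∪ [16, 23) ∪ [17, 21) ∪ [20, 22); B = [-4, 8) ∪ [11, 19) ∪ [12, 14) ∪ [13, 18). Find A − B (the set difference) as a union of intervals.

Merge the first list: [-8, 1), [9, 10), [16, 23).
Merge the second list: [-4, 8), [11, 19).
[-8, 1) with B removed leaves [-8, -4).
[9, 10) is untouched.
[16, 23) with B removed leaves [19, 23).

[-8, -4) ∪ [9, 10) ∪ [19, 23)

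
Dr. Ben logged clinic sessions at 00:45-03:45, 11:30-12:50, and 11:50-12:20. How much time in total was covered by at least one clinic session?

4 h 20 min

Merged: 00:45-03:45, 11:30-12:50.
Lengths: 3 h + 1 h 20 min = 4 h 20 min.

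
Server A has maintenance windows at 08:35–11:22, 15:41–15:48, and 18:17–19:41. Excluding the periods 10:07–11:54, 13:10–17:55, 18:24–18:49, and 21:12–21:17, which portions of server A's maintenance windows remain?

08:35-10:07, 18:17-18:24, 18:49-19:41

08:35-11:22 with B removed leaves 08:35-10:07.
15:41-15:48 lies entirely inside B → drops out.
18:17-19:41 with B removed leaves 18:17-18:24, 18:49-19:41.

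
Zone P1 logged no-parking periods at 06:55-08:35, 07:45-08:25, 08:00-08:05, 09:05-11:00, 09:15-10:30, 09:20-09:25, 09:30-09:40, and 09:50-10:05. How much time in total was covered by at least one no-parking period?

3 h 35 min

Merged: 06:55–08:35, 09:05–11:00.
Lengths: 1 h 40 min + 1 h 55 min = 3 h 35 min.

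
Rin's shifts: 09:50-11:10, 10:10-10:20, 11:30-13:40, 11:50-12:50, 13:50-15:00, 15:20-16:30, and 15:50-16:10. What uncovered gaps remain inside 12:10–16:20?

13:40-13:50, 15:00-15:20

After merging, the occupied span is 09:50-11:10, 11:30-13:40, 13:50-15:00, 15:20-16:30.
Uncovered inside 12:10-16:20: 13:40-13:50, 15:00-15:20.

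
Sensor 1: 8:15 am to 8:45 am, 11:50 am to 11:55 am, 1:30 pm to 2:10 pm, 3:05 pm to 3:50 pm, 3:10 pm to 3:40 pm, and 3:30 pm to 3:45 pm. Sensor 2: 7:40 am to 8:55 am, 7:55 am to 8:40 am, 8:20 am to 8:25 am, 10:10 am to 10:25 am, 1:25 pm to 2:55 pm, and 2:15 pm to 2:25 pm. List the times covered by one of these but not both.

A, merged: 8:15 am-8:45 am, 11:50 am-11:55 am, 1:30 pm-2:10 pm, 3:05 pm-3:50 pm.
B, merged: 7:40 am-8:55 am, 10:10 am-10:25 am, 1:25 pm-2:55 pm.
A but not B: 11:50 am-11:55 am, 3:05 pm-3:50 pm.
B but not A: 7:40 am-8:15 am, 8:45 am-8:55 am, 10:10 am-10:25 am, 1:25 pm-1:30 pm, 2:10 pm-2:55 pm.
Combining gives A △ B.

7:40 am-8:15 am, 8:45 am-8:55 am, 10:10 am-10:25 am, 11:50 am-11:55 am, 1:25 pm-1:30 pm, 2:10 pm-2:55 pm, 3:05 pm-3:50 pm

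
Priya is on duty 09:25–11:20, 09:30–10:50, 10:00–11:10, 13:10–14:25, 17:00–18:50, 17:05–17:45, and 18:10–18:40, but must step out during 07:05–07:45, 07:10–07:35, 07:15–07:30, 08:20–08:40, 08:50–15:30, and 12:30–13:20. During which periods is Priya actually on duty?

17:00–18:50

First set merges to 09:25–11:20, 13:10–14:25, 17:00–18:50.
Second set merges to 07:05–07:45, 08:20–08:40, 08:50–15:30.
09:25–11:20: entirely removed.
13:10–14:25: entirely removed.
17:00–18:50: nothing removed.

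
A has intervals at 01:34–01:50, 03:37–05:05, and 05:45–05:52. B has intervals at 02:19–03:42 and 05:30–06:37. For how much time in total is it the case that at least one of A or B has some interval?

4 h 9 min

A ∪ B = 01:34–01:50, 02:19–05:05, 05:30–06:37.
Total: 16 min + 2 h 46 min + 1 h 7 min = 4 h 9 min.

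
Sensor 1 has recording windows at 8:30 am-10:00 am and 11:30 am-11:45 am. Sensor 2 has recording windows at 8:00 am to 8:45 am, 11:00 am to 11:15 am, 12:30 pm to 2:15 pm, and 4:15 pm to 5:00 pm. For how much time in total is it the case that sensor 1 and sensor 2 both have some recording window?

15 min

A ∩ B = 8:30 am-8:45 am.
Total: 15 min.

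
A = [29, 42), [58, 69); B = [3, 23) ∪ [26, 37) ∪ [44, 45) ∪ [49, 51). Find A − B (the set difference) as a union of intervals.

[29, 42) \ B = [37, 42).
[58, 69): nothing removed.

[37, 42) ∪ [58, 69)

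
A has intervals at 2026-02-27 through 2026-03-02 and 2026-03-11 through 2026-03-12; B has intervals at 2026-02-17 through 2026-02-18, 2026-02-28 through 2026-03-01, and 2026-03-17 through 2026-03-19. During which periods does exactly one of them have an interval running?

2026-02-17 through 2026-02-18, 2026-02-27 through 2026-02-27, 2026-03-02 through 2026-03-02, 2026-03-11 through 2026-03-12, 2026-03-17 through 2026-03-19

A \ B = 2026-02-27 through 2026-02-27, 2026-03-02 through 2026-03-02, 2026-03-11 through 2026-03-12.
B \ A = 2026-02-17 through 2026-02-18, 2026-03-17 through 2026-03-19.
Union of the two gives the symmetric difference.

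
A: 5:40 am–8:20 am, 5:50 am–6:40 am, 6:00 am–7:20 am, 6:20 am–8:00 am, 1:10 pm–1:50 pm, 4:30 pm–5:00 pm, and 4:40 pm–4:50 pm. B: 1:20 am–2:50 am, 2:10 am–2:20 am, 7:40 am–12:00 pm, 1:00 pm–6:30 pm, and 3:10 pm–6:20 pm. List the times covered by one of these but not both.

First set merges to 5:40 am-8:20 am, 1:10 pm-1:50 pm, 4:30 pm-5:00 pm.
Second set merges to 1:20 am-2:50 am, 7:40 am-12:00 pm, 1:00 pm-6:30 pm.
A but not B: 5:40 am-7:40 am.
B but not A: 1:20 am-2:50 am, 8:20 am-12:00 pm, 1:00 pm-1:10 pm, 1:50 pm-4:30 pm, 5:00 pm-6:30 pm.
Combining gives A △ B.

1:20 am-2:50 am, 5:40 am-7:40 am, 8:20 am-12:00 pm, 1:00 pm-1:10 pm, 1:50 pm-4:30 pm, 5:00 pm-6:30 pm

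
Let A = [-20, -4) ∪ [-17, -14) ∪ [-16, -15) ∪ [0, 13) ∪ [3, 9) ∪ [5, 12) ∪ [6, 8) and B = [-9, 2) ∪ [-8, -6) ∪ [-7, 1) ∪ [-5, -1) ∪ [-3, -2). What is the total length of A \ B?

22

Merge the first list: [-20, -4), [0, 13).
Merge the second list: [-9, 2).
A \ B = [-20, -9), [2, 13).
Total: 11 + 11 = 22.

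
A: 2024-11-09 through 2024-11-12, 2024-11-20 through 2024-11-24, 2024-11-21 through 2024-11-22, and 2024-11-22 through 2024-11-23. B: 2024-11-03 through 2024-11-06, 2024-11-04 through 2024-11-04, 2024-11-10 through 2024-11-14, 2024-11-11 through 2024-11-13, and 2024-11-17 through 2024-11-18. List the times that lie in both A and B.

A, merged: 2024-11-09 through 2024-11-12, 2024-11-20 through 2024-11-24.
B, merged: 2024-11-03 through 2024-11-06, 2024-11-10 through 2024-11-14, 2024-11-17 through 2024-11-18.
2024-11-09 through 2024-11-12 meets the second set on 2024-11-10 through 2024-11-12.
2024-11-20 through 2024-11-24: no overlap with the second set.

2024-11-10 through 2024-11-12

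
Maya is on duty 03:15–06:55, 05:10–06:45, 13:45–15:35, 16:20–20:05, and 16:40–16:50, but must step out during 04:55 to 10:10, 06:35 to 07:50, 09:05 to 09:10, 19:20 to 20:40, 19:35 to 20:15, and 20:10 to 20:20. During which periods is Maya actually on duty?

A, merged: 03:15-06:55, 13:45-15:35, 16:20-20:05.
B, merged: 04:55-10:10, 19:20-20:40.
03:15-06:55 with B removed leaves 03:15-04:55.
13:45-15:35 is untouched.
16:20-20:05 with B removed leaves 16:20-19:20.

03:15-04:55, 13:45-15:35, 16:20-19:20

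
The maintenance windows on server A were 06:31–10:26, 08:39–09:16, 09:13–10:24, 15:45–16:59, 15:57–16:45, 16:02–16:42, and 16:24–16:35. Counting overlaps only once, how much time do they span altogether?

Merged: 06:31-10:26, 15:45-16:59.
Lengths: 3 h 55 min + 1 h 14 min = 5 h 9 min.

5 h 9 min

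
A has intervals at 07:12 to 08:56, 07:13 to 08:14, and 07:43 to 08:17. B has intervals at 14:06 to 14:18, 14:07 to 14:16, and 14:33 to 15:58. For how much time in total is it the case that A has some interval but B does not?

A, merged: 07:12–08:56.
B, merged: 14:06–14:18, 14:33–15:58.
A \ B = 07:12–08:56.
Total: 1 h 44 min.

1 h 44 min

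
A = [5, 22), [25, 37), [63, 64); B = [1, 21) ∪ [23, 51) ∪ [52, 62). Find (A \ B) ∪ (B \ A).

[1, 5) ∪ [21, 22) ∪ [23, 25) ∪ [37, 51) ∪ [52, 62) ∪ [63, 64)

A \ B = [21, 22), [63, 64).
B \ A = [1, 5), [23, 25), [37, 51), [52, 62).
Union of the two gives the symmetric difference.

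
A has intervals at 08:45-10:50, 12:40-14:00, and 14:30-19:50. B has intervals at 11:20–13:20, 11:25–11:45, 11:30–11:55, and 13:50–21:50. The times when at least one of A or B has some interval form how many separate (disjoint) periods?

Second set merges to 11:20–13:20, 13:50–21:50.
A ∪ B = 08:45–10:50, 11:20–21:50.
That is 2 disjoint pieces.

2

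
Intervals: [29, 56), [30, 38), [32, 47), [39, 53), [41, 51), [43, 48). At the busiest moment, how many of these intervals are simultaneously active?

Walk the sorted start/end points keeping a running depth.
The depth first hits 5 at 43.

5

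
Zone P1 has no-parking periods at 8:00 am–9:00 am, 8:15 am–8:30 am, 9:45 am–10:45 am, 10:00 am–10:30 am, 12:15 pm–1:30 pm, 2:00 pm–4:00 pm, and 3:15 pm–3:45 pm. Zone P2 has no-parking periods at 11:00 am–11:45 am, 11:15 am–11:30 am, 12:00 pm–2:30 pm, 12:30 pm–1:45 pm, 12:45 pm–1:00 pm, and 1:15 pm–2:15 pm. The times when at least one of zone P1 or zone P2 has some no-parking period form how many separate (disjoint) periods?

4

First set merges to 8:00 am–9:00 am, 9:45 am–10:45 am, 12:15 pm–1:30 pm, 2:00 pm–4:00 pm.
Second set merges to 11:00 am–11:45 am, 12:00 pm–2:30 pm.
A ∪ B = 8:00 am–9:00 am, 9:45 am–10:45 am, 11:00 am–11:45 am, 12:00 pm–4:00 pm.
That is 4 disjoint pieces.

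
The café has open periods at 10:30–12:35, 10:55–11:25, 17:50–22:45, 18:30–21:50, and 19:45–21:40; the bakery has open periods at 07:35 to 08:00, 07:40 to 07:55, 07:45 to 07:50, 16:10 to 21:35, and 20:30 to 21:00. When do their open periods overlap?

17:50-21:35

Merge the first list: 10:30-12:35, 17:50-22:45.
Merge the second list: 07:35-08:00, 16:10-21:35.
10:30-12:35: no overlap with the second set.
17:50-22:45 meets the second set on 17:50-21:35.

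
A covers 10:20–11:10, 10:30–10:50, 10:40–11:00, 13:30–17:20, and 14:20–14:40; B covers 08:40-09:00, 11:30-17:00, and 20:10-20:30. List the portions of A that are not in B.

Merge the first list: 10:20–11:10, 13:30–17:20.
10:20–11:10 is untouched.
13:30–17:20 with B removed leaves 17:00–17:20.

10:20–11:10, 17:00–17:20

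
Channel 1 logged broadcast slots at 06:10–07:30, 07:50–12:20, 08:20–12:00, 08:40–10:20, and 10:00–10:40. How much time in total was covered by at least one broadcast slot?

5 h 50 min

Merged: 06:10–07:30, 07:50–12:20.
Lengths: 1 h 20 min + 4 h 30 min = 5 h 50 min.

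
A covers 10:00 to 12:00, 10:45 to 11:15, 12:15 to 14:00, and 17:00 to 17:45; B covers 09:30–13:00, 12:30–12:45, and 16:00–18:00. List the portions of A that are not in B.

13:00–14:00

Merge the first list: 10:00–12:00, 12:15–14:00, 17:00–17:45.
Merge the second list: 09:30–13:00, 16:00–18:00.
10:00–12:00 lies entirely inside B → drops out.
12:15–14:00 with B removed leaves 13:00–14:00.
17:00–17:45 lies entirely inside B → drops out.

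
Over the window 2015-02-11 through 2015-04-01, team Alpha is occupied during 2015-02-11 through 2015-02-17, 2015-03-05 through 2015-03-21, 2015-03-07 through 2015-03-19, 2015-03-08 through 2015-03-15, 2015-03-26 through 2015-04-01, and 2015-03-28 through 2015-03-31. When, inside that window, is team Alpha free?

After merging, the occupied span is 2015-02-11 through 2015-02-17, 2015-03-05 through 2015-03-21, 2015-03-26 through 2015-04-01.
Complement within 2015-02-11 through 2015-04-01: 2015-02-18 through 2015-03-04, 2015-03-22 through 2015-03-25.

2015-02-18 through 2015-03-04, 2015-03-22 through 2015-03-25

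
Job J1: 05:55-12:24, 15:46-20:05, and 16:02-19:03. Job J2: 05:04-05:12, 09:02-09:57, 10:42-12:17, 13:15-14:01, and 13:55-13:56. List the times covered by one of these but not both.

A, merged: 05:55-12:24, 15:46-20:05.
B, merged: 05:04-05:12, 09:02-09:57, 10:42-12:17, 13:15-14:01.
A but not B: 05:55-09:02, 09:57-10:42, 12:17-12:24, 15:46-20:05.
B but not A: 05:04-05:12, 13:15-14:01.
Combining gives A △ B.

05:04-05:12, 05:55-09:02, 09:57-10:42, 12:17-12:24, 13:15-14:01, 15:46-20:05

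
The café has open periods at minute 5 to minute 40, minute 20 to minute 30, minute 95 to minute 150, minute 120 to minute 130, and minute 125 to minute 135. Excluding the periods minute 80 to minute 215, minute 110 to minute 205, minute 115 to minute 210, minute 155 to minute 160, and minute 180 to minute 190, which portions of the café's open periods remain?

minute 5 to minute 40

A, merged: minute 5 to minute 40, minute 95 to minute 150.
B, merged: minute 80 to minute 215.
minute 5 to minute 40 is untouched.
minute 95 to minute 150 lies entirely inside B → drops out.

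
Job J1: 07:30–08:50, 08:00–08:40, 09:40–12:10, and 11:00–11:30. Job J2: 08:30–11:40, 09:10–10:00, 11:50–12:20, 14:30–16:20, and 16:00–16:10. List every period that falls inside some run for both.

First set merges to 07:30-08:50, 09:40-12:10.
Second set merges to 08:30-11:40, 11:50-12:20, 14:30-16:20.
07:30-08:50 overlaps B on 08:30-08:50.
09:40-12:10 overlaps B on 09:40-11:40, 11:50-12:10.

08:30-08:50, 09:40-11:40, 11:50-12:10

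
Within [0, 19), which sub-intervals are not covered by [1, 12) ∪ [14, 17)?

[0, 1) ∪ [12, 14) ∪ [17, 19)

The merged coverage is [1, 12), [14, 17).
Uncovered inside [0, 19): [0, 1), [12, 14), [17, 19).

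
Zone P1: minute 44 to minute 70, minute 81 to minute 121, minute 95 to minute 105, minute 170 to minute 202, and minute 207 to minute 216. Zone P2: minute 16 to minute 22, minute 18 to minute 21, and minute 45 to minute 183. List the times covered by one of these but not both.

minute 16 to minute 22, minute 44 to minute 45, minute 70 to minute 81, minute 121 to minute 170, minute 183 to minute 202, minute 207 to minute 216

First set merges to minute 44 to minute 70, minute 81 to minute 121, minute 170 to minute 202, minute 207 to minute 216.
Second set merges to minute 16 to minute 22, minute 45 to minute 183.
A \ B = minute 44 to minute 45, minute 183 to minute 202, minute 207 to minute 216.
B \ A = minute 16 to minute 22, minute 70 to minute 81, minute 121 to minute 170.
Union of the two gives the symmetric difference.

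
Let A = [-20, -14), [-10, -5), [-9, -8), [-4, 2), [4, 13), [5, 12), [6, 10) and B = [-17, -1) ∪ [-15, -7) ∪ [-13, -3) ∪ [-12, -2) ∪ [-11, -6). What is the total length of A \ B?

15

First set merges to [-20, -14), [-10, -5), [-4, 2), [4, 13).
Second set merges to [-17, -1).
A \ B = [-20, -17), [-1, 2), [4, 13).
Total: 3 + 3 + 9 = 15.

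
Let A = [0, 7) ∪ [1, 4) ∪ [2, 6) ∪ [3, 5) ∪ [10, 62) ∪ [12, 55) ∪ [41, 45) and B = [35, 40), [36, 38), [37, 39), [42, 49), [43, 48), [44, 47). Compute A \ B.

[0, 7) ∪ [10, 35) ∪ [40, 42) ∪ [49, 62)

A, merged: [0, 7), [10, 62).
B, merged: [35, 40), [42, 49).
[0, 7) is untouched.
[10, 62) with B removed leaves [10, 35), [40, 42), [49, 62).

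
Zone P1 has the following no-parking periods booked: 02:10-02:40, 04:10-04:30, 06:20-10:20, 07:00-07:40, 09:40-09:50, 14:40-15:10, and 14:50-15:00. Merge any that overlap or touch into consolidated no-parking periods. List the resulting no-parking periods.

02:10-02:40, 04:10-04:30, 06:20-10:20, 14:40-15:10

04:10-04:30 is disjoint → start new block.
06:20-10:20 is disjoint → start new block.
07:00-07:40 overlaps/touches 06:20-10:20 → extend to 06:20-10:20.
09:40-09:50 overlaps/touches 06:20-10:20 → extend to 06:20-10:20.
14:40-15:10 is disjoint → start new block.
14:50-15:00 overlaps/touches 14:40-15:10 → extend to 14:40-15:10.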